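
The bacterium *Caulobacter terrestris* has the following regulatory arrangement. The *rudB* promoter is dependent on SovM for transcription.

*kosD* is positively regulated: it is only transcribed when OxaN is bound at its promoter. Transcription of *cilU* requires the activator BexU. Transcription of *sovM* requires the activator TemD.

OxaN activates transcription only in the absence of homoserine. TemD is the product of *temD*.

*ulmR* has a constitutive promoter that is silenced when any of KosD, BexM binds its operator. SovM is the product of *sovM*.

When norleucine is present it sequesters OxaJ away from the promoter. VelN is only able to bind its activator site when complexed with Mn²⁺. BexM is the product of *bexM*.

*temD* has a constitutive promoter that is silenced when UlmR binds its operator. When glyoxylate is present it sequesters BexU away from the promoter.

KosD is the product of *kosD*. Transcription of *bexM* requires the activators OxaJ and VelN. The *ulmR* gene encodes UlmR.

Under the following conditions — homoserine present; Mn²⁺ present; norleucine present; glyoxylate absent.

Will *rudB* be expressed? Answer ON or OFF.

OFF

Homoserine is present, so OxaN is inactive.
Required activator OxaN is absent, so *kosD* is not transcribed.
So KosD is not produced.
Norleucine is present, so OxaJ is inactive.
Mn²⁺ is present, so VelN is active.
Required activator OxaJ is absent, so *bexM* is not transcribed.
So BexM is not produced.
With no repressor bound, *ulmR* is transcribed.
So UlmR is produced and active.
With repressor UlmR bound, *temD* is not transcribed.
So TemD is not produced.
Required activator TemD is absent, so *sovM* is not transcribed.
So SovM is not produced.
Required activator SovM is absent, so *rudB* is not transcribed.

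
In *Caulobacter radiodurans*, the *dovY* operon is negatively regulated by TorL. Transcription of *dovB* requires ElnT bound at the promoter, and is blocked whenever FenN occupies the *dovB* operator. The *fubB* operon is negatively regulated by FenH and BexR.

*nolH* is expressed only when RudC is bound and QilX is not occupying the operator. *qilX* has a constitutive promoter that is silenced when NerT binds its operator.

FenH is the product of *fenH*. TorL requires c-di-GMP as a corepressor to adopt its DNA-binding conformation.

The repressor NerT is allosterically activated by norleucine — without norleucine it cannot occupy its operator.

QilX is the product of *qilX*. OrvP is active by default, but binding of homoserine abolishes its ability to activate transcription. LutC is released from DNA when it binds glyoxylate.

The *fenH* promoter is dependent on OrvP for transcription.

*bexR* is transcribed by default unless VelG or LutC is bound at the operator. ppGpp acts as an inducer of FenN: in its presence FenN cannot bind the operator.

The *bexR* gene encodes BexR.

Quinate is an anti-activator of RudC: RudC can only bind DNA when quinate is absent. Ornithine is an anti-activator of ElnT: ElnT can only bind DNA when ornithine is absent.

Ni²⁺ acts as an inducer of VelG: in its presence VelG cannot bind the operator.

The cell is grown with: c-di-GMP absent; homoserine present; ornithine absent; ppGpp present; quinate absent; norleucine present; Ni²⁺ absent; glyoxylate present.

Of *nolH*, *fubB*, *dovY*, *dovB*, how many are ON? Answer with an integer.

4

Norleucine is present, so NerT is active.
With repressor NerT bound, *qilX* is not transcribed.
So QilX is not produced.
Quinate is absent, so RudC is active.
No repressor is bound and RudC is active, so *nolH* is transcribed.
→ *nolH* is ON.
Homoserine is present, so OrvP is inactive.
Required activator OrvP is absent, so *fenH* is not transcribed.
So FenH is not produced.
Ni²⁺ is absent, so VelG is active.
Glyoxylate is present, so LutC is inactive.
With repressor VelG bound, *bexR* is not transcribed.
So BexR is not produced.
With no repressor bound, *fubB* is transcribed.
→ *fubB* is ON.
c-di-GMP is absent, so TorL is inactive.
With no repressor bound, *dovY* is transcribed.
→ *dovY* is ON.
Ornithine is absent, so ElnT is active.
ppGpp is present, so FenN is inactive.
No repressor is bound and ElnT is active, so *dovB* is transcribed.
→ *dovB* is ON.
4 of the 4 genes are transcribed.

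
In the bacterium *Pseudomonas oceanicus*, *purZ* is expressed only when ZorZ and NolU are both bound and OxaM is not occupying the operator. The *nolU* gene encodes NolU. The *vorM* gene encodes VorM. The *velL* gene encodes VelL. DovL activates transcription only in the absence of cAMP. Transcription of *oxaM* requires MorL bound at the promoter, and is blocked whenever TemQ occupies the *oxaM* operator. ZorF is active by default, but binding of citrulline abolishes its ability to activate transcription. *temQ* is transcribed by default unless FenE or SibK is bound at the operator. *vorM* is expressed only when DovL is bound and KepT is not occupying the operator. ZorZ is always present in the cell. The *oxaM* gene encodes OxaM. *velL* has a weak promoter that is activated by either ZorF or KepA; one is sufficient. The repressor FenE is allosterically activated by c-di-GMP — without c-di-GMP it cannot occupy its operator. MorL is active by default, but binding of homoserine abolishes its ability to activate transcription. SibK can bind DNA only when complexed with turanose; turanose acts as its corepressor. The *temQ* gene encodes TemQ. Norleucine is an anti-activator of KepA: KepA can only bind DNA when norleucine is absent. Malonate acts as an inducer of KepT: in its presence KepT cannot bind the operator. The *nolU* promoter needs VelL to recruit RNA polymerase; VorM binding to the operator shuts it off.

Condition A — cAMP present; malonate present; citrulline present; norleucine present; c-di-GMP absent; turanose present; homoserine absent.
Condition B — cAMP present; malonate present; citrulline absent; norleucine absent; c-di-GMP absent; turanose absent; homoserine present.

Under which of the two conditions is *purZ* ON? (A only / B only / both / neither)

B only

Condition A:
ZorZ is produced constitutively and is active.
cAMP is present, so DovL is inactive.
Malonate is present, so KepT is inactive.
Required activator DovL is absent, so *vorM* is not transcribed.
So VorM is not produced.
Citrulline is present, so ZorF is inactive.
Norleucine is present, so KepA is inactive.
No activator is available at the *velL* promoter, so *velL* is not transcribed.
So VelL is not produced.
Required activator VelL is absent, so *nolU* is not transcribed.
So NolU is not produced.
c-di-GMP is absent, so FenE is inactive.
Turanose is present, so SibK is active.
With repressor SibK bound, *temQ* is not transcribed.
So TemQ is not produced.
Homoserine is absent, so MorL is active.
No repressor is bound and MorL is active, so *oxaM* is transcribed.
So OxaM is produced and active.
With repressor OxaM bound, *purZ* is not transcribed.
→ *purZ* is OFF in A.
Condition B:
ZorZ is produced constitutively and is active.
cAMP is present, so DovL is inactive.
Malonate is present, so KepT is inactive.
Required activator DovL is absent, so *vorM* is not transcribed.
So VorM is not produced.
Citrulline is absent, so ZorF is active.
Norleucine is absent, so KepA is active.
Activator ZorF is present, so *velL* is transcribed.
So VelL is produced and active.
No repressor is bound and VelL is active, so *nolU* is transcribed.
So NolU is produced and active.
c-di-GMP is absent, so FenE is inactive.
Turanose is absent, so SibK is inactive.
With no repressor bound, *temQ* is transcribed.
So TemQ is produced and active.
Homoserine is present, so MorL is inactive.
With repressor TemQ bound, *oxaM* is not transcribed.
So OxaM is not produced.
No repressor is bound and ZorZ and NolU are active, so *purZ* is transcribed.
→ *purZ* is ON in B.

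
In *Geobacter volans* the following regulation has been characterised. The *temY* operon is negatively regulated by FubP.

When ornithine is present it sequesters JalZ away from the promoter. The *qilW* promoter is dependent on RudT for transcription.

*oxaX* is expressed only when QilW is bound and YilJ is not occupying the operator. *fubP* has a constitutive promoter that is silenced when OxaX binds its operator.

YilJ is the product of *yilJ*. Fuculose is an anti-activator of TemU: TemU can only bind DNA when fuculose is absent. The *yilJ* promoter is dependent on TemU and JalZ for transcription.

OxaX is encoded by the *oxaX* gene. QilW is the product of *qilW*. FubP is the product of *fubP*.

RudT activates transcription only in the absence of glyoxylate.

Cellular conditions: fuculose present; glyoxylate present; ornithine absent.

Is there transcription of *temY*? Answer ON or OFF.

OFF

Glyoxylate is present, so RudT is inactive.
Required activator RudT is absent, so *qilW* is not transcribed.
So QilW is not produced.
Fuculose is present, so TemU is inactive.
Ornithine is absent, so JalZ is active.
Required activator TemU is absent, so *yilJ* is not transcribed.
So YilJ is not produced.
Required activator QilW is absent, so *oxaX* is not transcribed.
So OxaX is not produced.
With no repressor bound, *fubP* is transcribed.
So FubP is produced and active.
With repressor FubP bound, *temY* is not transcribed.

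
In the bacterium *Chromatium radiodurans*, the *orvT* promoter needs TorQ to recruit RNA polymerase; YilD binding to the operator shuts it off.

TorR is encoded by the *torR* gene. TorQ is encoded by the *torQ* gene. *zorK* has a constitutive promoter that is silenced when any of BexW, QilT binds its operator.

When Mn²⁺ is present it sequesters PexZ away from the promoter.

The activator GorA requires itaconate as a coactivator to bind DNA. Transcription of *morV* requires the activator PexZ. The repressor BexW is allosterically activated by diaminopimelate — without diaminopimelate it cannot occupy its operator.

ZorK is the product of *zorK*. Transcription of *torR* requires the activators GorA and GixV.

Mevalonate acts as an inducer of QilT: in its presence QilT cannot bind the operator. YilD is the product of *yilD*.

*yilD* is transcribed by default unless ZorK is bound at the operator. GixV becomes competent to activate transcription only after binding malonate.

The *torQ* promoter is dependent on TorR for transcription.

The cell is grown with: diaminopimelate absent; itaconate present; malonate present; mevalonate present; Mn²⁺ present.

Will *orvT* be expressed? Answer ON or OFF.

ON

Itaconate is present, so GorA is active.
Malonate is present, so GixV is active.
No repressor is bound and GorA and GixV are active, so *torR* is transcribed.
So TorR is produced and active.
No repressor is bound and TorR is active, so *torQ* is transcribed.
So TorQ is produced and active.
Diaminopimelate is absent, so BexW is inactive.
Mevalonate is present, so QilT is inactive.
With no repressor bound, *zorK* is transcribed.
So ZorK is produced and active.
With repressor ZorK bound, *yilD* is not transcribed.
So YilD is not produced.
No repressor is bound and TorQ is active, so *orvT* is transcribed.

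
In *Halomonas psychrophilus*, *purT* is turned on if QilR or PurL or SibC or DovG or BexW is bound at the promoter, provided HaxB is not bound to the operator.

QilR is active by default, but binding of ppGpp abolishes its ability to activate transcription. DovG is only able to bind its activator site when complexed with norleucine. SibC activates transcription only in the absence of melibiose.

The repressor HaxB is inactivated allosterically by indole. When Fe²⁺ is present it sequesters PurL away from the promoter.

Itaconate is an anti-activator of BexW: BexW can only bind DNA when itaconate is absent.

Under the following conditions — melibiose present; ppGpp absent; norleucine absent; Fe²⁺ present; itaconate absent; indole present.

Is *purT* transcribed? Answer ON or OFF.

ON

ppGpp is absent, so QilR is active.
Fe²⁺ is present, so PurL is inactive.
Melibiose is present, so SibC is inactive.
Norleucine is absent, so DovG is inactive.
Indole is present, so HaxB is inactive.
Itaconate is absent, so BexW is active.
Activator QilR is present, so *purT* is transcribed.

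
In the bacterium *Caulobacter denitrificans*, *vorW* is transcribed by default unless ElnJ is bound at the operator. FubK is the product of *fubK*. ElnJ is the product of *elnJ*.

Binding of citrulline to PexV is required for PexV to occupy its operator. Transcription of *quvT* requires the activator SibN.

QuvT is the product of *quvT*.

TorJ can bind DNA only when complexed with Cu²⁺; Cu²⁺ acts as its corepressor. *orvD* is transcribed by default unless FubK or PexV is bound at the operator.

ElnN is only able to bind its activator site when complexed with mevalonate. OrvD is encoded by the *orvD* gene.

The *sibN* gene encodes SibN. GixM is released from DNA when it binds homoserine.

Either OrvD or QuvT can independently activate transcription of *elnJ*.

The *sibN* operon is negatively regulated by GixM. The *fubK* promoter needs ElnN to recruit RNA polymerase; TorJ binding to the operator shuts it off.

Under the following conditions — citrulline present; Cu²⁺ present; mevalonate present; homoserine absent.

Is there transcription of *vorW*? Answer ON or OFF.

ON

Mevalonate is present, so ElnN is active.
Cu²⁺ is present, so TorJ is active.
With repressor TorJ bound, *fubK* is not transcribed.
So FubK is not produced.
Citrulline is present, so PexV is active.
With repressor PexV bound, *orvD* is not transcribed.
So OrvD is not produced.
Homoserine is absent, so GixM is active.
With repressor GixM bound, *sibN* is not transcribed.
So SibN is not produced.
Required activator SibN is absent, so *quvT* is not transcribed.
So QuvT is not produced.
No activator is available at the *elnJ* promoter, so *elnJ* is not transcribed.
So ElnJ is not produced.
With no repressor bound, *vorW* is transcribed.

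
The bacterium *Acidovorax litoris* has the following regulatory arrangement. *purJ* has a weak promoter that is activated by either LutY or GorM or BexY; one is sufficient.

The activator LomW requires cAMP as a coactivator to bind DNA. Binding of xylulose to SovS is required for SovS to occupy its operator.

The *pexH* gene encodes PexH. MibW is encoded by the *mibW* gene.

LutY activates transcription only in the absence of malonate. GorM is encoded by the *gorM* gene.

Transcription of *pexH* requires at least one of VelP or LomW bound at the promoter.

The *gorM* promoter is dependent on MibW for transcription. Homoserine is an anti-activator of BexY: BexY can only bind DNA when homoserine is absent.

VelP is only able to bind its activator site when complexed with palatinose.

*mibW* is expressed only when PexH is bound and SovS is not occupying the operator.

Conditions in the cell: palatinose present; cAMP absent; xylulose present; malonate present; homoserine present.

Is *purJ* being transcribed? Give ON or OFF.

Malonate is present, so LutY is inactive.
Xylulose is present, so SovS is active.
Palatinose is present, so VelP is active.
cAMP is absent, so LomW is inactive.
Activator VelP is present, so *pexH* is transcribed.
So PexH is produced and active.
With repressor SovS bound, *mibW* is not transcribed.
So MibW is not produced.
Required activator MibW is absent, so *gorM* is not transcribed.
So GorM is not produced.
Homoserine is present, so BexY is inactive.
No activator is available at the *purJ* promoter, so *purJ* is not transcribed.

OFF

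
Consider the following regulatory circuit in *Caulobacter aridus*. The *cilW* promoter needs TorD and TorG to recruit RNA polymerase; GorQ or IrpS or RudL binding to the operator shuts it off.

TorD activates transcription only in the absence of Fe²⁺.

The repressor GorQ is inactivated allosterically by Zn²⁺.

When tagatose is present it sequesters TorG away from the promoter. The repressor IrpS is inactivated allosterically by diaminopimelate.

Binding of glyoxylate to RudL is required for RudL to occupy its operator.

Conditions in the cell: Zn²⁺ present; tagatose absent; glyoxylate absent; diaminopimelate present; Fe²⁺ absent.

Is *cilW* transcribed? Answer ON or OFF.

ON

Zn²⁺ is present, so GorQ is inactive.
Diaminopimelate is present, so IrpS is inactive.
Fe²⁺ is absent, so TorD is active.
Glyoxylate is absent, so RudL is inactive.
Tagatose is absent, so TorG is active.
No repressor is bound and TorD and TorG are active, so *cilW* is transcribed.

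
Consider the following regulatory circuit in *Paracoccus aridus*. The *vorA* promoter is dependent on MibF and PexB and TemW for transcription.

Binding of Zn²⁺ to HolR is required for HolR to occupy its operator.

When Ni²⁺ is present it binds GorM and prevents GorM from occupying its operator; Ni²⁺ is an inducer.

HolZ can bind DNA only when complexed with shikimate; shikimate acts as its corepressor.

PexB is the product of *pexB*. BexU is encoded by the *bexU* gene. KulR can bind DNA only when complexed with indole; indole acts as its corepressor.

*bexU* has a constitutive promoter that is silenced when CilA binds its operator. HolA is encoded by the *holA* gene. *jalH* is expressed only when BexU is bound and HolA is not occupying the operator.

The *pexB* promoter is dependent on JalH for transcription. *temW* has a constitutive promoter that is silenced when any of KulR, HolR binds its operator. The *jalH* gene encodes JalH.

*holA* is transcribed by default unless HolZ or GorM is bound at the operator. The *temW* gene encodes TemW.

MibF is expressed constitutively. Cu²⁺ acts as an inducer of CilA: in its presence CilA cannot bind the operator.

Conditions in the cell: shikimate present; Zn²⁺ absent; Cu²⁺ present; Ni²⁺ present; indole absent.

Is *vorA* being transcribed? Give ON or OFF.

MibF is produced constitutively and is active.
Cu²⁺ is present, so CilA is inactive.
With no repressor bound, *bexU* is transcribed.
So BexU is produced and active.
Shikimate is present, so HolZ is active.
Ni²⁺ is present, so GorM is inactive.
With repressor HolZ bound, *holA* is not transcribed.
So HolA is not produced.
No repressor is bound and BexU is active, so *jalH* is transcribed.
So JalH is produced and active.
No repressor is bound and JalH is active, so *pexB* is transcribed.
So PexB is produced and active.
Indole is absent, so KulR is inactive.
Zn²⁺ is absent, so HolR is inactive.
With no repressor bound, *temW* is transcribed.
So TemW is produced and active.
No repressor is bound and MibF and PexB and TemW are active, so *vorA* is transcribed.

ON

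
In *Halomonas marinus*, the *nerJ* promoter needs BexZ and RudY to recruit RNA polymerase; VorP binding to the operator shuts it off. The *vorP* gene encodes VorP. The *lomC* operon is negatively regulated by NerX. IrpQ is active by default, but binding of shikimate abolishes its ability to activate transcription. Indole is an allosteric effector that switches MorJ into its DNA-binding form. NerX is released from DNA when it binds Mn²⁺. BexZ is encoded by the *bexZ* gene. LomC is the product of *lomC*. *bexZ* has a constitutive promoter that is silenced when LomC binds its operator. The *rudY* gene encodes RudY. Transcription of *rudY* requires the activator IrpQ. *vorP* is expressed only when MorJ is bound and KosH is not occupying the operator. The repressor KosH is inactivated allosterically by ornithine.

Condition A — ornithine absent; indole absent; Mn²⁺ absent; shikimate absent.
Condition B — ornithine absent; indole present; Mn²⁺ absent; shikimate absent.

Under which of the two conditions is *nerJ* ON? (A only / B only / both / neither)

Condition A:
Ornithine is absent, so KosH is active.
Indole is absent, so MorJ is inactive.
With repressor KosH bound, *vorP* is not transcribed.
So VorP is not produced.
Mn²⁺ is absent, so NerX is active.
With repressor NerX bound, *lomC* is not transcribed.
So LomC is not produced.
With no repressor bound, *bexZ* is transcribed.
So BexZ is produced and active.
Shikimate is absent, so IrpQ is active.
No repressor is bound and IrpQ is active, so *rudY* is transcribed.
So RudY is produced and active.
No repressor is bound and BexZ and RudY are active, so *nerJ* is transcribed.
→ *nerJ* is ON in A.
Condition B:
Ornithine is absent, so KosH is active.
Indole is present, so MorJ is active.
With repressor KosH bound, *vorP* is not transcribed.
So VorP is not produced.
Mn²⁺ is absent, so NerX is active.
With repressor NerX bound, *lomC* is not transcribed.
So LomC is not produced.
With no repressor bound, *bexZ* is transcribed.
So BexZ is produced and active.
Shikimate is absent, so IrpQ is active.
No repressor is bound and IrpQ is active, so *rudY* is transcribed.
So RudY is produced and active.
No repressor is bound and BexZ and RudY are active, so *nerJ* is transcribed.
→ *nerJ* is ON in B.

both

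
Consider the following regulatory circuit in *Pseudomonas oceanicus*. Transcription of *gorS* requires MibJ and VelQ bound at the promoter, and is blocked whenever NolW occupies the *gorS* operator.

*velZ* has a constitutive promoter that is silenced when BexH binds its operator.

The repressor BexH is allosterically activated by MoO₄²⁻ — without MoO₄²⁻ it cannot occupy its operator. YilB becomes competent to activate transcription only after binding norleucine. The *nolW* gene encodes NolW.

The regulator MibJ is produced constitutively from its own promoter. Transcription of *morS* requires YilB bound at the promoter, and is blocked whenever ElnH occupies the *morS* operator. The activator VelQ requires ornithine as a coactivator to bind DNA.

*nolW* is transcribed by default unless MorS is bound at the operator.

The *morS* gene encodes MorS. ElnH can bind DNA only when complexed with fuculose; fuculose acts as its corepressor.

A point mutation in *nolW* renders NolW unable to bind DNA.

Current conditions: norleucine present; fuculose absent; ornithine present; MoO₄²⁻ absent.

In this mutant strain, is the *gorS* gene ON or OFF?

ON

MibJ is produced constitutively and is active.
NolW is non-functional in this strain, so it has no effect.
Ornithine is present, so VelQ is active.
No repressor is bound and MibJ and VelQ are active, so *gorS* is transcribed.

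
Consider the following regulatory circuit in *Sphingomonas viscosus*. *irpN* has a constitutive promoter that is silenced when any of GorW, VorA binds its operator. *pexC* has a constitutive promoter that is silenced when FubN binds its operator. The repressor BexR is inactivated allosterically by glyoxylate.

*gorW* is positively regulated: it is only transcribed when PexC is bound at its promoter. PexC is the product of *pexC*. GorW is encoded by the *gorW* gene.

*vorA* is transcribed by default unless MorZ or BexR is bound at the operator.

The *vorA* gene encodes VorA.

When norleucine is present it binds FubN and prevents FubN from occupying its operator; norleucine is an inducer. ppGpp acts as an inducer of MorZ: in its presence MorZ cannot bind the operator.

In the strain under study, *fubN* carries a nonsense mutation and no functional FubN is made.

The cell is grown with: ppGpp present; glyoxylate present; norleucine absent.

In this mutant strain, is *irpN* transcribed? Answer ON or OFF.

OFF

FubN is non-functional in this strain, so it has no effect.
With no repressor bound, *pexC* is transcribed.
So PexC is produced and active.
No repressor is bound and PexC is active, so *gorW* is transcribed.
So GorW is produced and active.
ppGpp is present, so MorZ is inactive.
Glyoxylate is present, so BexR is inactive.
With no repressor bound, *vorA* is transcribed.
So VorA is produced and active.
With repressor GorW bound, *irpN* is not transcribed.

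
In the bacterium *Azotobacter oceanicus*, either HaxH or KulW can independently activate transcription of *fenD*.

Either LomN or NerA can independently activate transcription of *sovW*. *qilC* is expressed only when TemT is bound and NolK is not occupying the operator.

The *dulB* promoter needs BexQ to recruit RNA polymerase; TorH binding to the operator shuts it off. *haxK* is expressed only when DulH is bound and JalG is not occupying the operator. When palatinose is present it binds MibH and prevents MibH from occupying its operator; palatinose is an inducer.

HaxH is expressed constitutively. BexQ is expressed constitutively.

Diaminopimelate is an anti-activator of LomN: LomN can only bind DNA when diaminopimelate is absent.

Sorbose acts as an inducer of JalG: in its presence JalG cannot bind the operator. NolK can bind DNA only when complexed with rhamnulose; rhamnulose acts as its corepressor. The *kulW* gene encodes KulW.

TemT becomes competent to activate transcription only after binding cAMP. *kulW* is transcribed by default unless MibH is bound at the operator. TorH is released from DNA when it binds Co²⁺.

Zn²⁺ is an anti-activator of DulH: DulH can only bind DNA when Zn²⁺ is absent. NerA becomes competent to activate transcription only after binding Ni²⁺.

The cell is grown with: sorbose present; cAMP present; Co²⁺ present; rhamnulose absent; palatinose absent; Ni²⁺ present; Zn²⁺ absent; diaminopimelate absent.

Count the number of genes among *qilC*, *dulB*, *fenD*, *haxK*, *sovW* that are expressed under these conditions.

5

cAMP is present, so TemT is active.
Rhamnulose is absent, so NolK is inactive.
No repressor is bound and TemT is active, so *qilC* is transcribed.
→ *qilC* is ON.
Co²⁺ is present, so TorH is inactive.
BexQ is produced constitutively and is active.
No repressor is bound and BexQ is active, so *dulB* is transcribed.
→ *dulB* is ON.
HaxH is produced constitutively and is active.
Palatinose is absent, so MibH is active.
With repressor MibH bound, *kulW* is not transcribed.
So KulW is not produced.
Activator HaxH is present, so *fenD* is transcribed.
→ *fenD* is ON.
Sorbose is present, so JalG is inactive.
Zn²⁺ is absent, so DulH is active.
No repressor is bound and DulH is active, so *haxK* is transcribed.
→ *haxK* is ON.
Diaminopimelate is absent, so LomN is active.
Ni²⁺ is present, so NerA is active.
Activator LomN is present, so *sovW* is transcribed.
→ *sovW* is ON.
5 of the 5 genes are transcribed.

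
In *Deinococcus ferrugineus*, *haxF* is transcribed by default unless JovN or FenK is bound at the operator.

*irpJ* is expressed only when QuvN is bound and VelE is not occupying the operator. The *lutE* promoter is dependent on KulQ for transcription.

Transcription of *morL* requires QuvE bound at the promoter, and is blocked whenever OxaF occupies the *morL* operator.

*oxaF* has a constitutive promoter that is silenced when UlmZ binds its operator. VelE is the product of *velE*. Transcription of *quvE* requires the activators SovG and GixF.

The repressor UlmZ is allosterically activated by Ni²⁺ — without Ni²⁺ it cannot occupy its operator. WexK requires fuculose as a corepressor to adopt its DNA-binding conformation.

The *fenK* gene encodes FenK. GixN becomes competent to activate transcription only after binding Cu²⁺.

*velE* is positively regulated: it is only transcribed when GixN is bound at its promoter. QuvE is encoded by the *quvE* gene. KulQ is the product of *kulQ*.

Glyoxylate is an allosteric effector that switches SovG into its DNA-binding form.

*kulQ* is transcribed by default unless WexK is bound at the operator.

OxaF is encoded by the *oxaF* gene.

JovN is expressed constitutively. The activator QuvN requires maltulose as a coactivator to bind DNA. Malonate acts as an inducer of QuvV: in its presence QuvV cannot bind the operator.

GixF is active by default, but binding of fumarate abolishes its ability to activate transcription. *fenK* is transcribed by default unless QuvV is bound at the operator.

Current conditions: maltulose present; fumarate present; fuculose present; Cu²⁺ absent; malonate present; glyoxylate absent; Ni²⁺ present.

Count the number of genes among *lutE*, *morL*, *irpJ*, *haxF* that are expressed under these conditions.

1

Fuculose is present, so WexK is active.
With repressor WexK bound, *kulQ* is not transcribed.
So KulQ is not produced.
Required activator KulQ is absent, so *lutE* is not transcribed.
→ *lutE* is OFF.
Ni²⁺ is present, so UlmZ is active.
With repressor UlmZ bound, *oxaF* is not transcribed.
So OxaF is not produced.
Glyoxylate is absent, so SovG is inactive.
Fumarate is present, so GixF is inactive.
Required activator SovG is absent, so *quvE* is not transcribed.
So QuvE is not produced.
Required activator QuvE is absent, so *morL* is not transcribed.
→ *morL* is OFF.
Maltulose is present, so QuvN is active.
Cu²⁺ is absent, so GixN is inactive.
Required activator GixN is absent, so *velE* is not transcribed.
So VelE is not produced.
No repressor is bound and QuvN is active, so *irpJ* is transcribed.
→ *irpJ* is ON.
JovN is produced constitutively and is active.
Malonate is present, so QuvV is inactive.
With no repressor bound, *fenK* is transcribed.
So FenK is produced and active.
With repressor JovN bound, *haxF* is not transcribed.
→ *haxF* is OFF.
1 of the 4 genes is transcribed.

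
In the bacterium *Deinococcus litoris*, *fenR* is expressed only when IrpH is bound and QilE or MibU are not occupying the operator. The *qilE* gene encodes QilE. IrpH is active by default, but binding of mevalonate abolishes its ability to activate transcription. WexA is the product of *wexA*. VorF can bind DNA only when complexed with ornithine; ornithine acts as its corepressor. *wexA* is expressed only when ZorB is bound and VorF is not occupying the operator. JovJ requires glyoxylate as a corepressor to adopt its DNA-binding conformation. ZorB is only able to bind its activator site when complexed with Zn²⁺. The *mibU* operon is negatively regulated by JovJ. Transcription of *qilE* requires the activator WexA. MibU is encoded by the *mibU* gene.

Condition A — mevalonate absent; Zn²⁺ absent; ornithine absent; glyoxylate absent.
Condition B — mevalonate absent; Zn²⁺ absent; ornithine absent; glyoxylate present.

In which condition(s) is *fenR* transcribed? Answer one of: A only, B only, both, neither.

B only

Condition A:
Mevalonate is absent, so IrpH is active.
Zn²⁺ is absent, so ZorB is inactive.
Ornithine is absent, so VorF is inactive.
Required activator ZorB is absent, so *wexA* is not transcribed.
So WexA is not produced.
Required activator WexA is absent, so *qilE* is not transcribed.
So QilE is not produced.
Glyoxylate is absent, so JovJ is inactive.
With no repressor bound, *mibU* is transcribed.
So MibU is produced and active.
With repressor MibU bound, *fenR* is not transcribed.
→ *fenR* is OFF in A.
Condition B:
Mevalonate is absent, so IrpH is active.
Zn²⁺ is absent, so ZorB is inactive.
Ornithine is absent, so VorF is inactive.
Required activator ZorB is absent, so *wexA* is not transcribed.
So WexA is not produced.
Required activator WexA is absent, so *qilE* is not transcribed.
So QilE is not produced.
Glyoxylate is present, so JovJ is active.
With repressor JovJ bound, *mibU* is not transcribed.
So MibU is not produced.
No repressor is bound and IrpH is active, so *fenR* is transcribed.
→ *fenR* is ON in B.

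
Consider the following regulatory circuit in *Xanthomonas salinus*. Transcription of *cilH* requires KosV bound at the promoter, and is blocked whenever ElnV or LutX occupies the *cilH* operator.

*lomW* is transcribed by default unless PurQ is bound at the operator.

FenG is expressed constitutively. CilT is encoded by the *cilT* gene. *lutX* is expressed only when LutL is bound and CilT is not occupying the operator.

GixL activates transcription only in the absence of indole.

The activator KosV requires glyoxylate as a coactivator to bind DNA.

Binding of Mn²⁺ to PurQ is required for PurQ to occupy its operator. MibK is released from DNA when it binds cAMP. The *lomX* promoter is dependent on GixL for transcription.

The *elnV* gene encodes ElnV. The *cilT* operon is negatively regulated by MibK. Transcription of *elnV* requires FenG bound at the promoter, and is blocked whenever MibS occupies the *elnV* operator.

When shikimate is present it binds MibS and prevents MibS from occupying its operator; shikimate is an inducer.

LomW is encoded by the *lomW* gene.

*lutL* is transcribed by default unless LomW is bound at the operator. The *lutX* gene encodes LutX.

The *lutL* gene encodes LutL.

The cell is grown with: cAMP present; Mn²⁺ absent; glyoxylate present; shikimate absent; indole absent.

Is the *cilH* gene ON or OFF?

FenG is produced constitutively and is active.
Shikimate is absent, so MibS is active.
With repressor MibS bound, *elnV* is not transcribed.
So ElnV is not produced.
Glyoxylate is present, so KosV is active.
Mn²⁺ is absent, so PurQ is inactive.
With no repressor bound, *lomW* is transcribed.
So LomW is produced and active.
With repressor LomW bound, *lutL* is not transcribed.
So LutL is not produced.
cAMP is present, so MibK is inactive.
With no repressor bound, *cilT* is transcribed.
So CilT is produced and active.
With repressor CilT bound, *lutX* is not transcribed.
So LutX is not produced.
No repressor is bound and KosV is active, so *cilH* is transcribed.

ON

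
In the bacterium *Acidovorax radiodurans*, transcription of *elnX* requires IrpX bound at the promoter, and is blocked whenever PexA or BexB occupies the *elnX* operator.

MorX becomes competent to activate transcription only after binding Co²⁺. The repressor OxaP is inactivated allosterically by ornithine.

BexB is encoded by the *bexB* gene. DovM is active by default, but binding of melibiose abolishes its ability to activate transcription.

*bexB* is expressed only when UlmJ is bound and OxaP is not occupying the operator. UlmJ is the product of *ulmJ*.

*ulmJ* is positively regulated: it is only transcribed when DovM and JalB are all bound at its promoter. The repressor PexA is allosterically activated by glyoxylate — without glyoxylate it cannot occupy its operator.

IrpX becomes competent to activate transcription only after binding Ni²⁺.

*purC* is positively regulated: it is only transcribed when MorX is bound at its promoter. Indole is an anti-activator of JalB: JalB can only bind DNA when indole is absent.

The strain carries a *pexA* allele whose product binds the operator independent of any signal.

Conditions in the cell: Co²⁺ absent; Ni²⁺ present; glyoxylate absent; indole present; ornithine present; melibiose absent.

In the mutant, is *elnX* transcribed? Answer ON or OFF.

OFF

PexA is constitutively active in this strain.
Melibiose is absent, so DovM is active.
Indole is present, so JalB is inactive.
Required activator JalB is absent, so *ulmJ* is not transcribed.
So UlmJ is not produced.
Ornithine is present, so OxaP is inactive.
Required activator UlmJ is absent, so *bexB* is not transcribed.
So BexB is not produced.
Ni²⁺ is present, so IrpX is active.
With repressor PexA bound, *elnX* is not transcribed.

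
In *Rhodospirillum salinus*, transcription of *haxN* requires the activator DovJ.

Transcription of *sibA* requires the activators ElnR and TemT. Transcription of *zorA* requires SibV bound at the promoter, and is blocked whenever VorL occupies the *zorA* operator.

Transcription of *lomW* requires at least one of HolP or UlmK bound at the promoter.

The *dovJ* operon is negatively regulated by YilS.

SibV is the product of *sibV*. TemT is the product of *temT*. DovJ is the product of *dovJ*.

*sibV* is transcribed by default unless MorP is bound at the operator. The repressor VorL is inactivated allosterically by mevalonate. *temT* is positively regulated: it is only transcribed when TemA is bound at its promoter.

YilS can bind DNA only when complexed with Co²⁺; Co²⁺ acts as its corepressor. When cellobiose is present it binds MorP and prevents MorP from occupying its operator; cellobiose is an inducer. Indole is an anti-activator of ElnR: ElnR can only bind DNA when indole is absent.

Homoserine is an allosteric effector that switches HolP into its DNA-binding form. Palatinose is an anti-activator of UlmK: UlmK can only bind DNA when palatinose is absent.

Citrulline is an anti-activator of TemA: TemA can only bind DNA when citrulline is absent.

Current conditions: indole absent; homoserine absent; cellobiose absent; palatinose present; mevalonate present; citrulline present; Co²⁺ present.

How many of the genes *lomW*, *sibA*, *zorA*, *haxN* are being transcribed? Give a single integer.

Homoserine is absent, so HolP is inactive.
Palatinose is present, so UlmK is inactive.
No activator is available at the *lomW* promoter, so *lomW* is not transcribed.
→ *lomW* is OFF.
Indole is absent, so ElnR is active.
Citrulline is present, so TemA is inactive.
Required activator TemA is absent, so *temT* is not transcribed.
So TemT is not produced.
Required activator TemT is absent, so *sibA* is not transcribed.
→ *sibA* is OFF.
Cellobiose is absent, so MorP is active.
With repressor MorP bound, *sibV* is not transcribed.
So SibV is not produced.
Mevalonate is present, so VorL is inactive.
Required activator SibV is absent, so *zorA* is not transcribed.
→ *zorA* is OFF.
Co²⁺ is present, so YilS is active.
With repressor YilS bound, *dovJ* is not transcribed.
So DovJ is not produced.
Required activator DovJ is absent, so *haxN* is not transcribed.
→ *haxN* is OFF.
0 of the 4 genes are transcribed.

0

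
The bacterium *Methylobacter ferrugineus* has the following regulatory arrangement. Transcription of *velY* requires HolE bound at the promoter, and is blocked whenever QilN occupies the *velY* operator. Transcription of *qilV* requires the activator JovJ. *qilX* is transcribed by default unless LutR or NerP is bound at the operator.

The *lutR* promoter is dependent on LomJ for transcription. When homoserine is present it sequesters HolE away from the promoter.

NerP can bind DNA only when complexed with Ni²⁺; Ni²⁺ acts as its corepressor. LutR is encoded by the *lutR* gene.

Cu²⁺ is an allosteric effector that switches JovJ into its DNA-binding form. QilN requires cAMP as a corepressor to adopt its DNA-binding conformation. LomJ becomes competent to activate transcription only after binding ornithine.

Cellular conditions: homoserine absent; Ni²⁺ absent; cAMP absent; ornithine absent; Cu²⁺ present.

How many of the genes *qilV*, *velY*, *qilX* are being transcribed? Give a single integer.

3

Cu²⁺ is present, so JovJ is active.
No repressor is bound and JovJ is active, so *qilV* is transcribed.
→ *qilV* is ON.
cAMP is absent, so QilN is inactive.
Homoserine is absent, so HolE is active.
No repressor is bound and HolE is active, so *velY* is transcribed.
→ *velY* is ON.
Ornithine is absent, so LomJ is inactive.
Required activator LomJ is absent, so *lutR* is not transcribed.
So LutR is not produced.
Ni²⁺ is absent, so NerP is inactive.
With no repressor bound, *qilX* is transcribed.
→ *qilX* is ON.
3 of the 3 genes are transcribed.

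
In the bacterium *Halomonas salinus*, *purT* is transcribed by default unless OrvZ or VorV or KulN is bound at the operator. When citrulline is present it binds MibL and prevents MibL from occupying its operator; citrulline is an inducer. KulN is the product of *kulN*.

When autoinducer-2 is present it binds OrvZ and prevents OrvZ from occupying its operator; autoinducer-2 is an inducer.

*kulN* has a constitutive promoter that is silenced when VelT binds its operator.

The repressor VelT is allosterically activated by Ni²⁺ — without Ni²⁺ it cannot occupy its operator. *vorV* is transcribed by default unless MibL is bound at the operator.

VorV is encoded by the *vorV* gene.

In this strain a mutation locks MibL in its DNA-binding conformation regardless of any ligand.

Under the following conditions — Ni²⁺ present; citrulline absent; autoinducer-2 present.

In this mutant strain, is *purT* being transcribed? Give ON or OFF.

ON

Autoinducer-2 is present, so OrvZ is inactive.
MibL is constitutively active in this strain.
With repressor MibL bound, *vorV* is not transcribed.
So VorV is not produced.
Ni²⁺ is present, so VelT is active.
With repressor VelT bound, *kulN* is not transcribed.
So KulN is not produced.
With no repressor bound, *purT* is transcribed.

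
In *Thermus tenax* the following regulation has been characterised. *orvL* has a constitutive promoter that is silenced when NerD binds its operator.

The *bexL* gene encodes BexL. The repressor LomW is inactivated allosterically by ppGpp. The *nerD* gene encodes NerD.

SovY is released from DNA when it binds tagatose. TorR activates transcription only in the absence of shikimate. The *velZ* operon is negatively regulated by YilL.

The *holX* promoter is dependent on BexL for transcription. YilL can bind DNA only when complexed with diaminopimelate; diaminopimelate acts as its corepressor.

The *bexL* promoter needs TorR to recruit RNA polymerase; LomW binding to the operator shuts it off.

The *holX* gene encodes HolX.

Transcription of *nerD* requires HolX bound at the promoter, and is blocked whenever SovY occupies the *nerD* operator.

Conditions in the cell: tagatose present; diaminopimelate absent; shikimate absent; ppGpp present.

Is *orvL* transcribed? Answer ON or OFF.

ppGpp is present, so LomW is inactive.
Shikimate is absent, so TorR is active.
No repressor is bound and TorR is active, so *bexL* is transcribed.
So BexL is produced and active.
No repressor is bound and BexL is active, so *holX* is transcribed.
So HolX is produced and active.
Tagatose is present, so SovY is inactive.
No repressor is bound and HolX is active, so *nerD* is transcribed.
So NerD is produced and active.
With repressor NerD bound, *orvL* is not transcribed.

OFF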